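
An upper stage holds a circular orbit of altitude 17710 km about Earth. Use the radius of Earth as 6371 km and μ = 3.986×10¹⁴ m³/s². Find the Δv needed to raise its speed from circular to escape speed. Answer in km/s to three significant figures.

Δv ≈ 1.69 km/s

r = 6371 + 17710 = 24081 km = 2.4081×10⁷ m.
Circular speed v_c = √(μ/r) = 4068 m/s.
Escape speed v_esc = √(2μ/r) = √2 × v_c = 5754 m/s.
Δv = v_esc − v_c = 1685 m/s = 1.685 km/s.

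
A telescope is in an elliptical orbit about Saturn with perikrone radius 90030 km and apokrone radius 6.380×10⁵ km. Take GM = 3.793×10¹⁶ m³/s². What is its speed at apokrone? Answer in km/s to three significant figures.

v ≈ 3.83 km/s

Semi-major axis a = (r_p + r_a)/2 = 3.6402×10⁵ km = 3.640×10⁸ m.
Vis-viva: v² = μ(2/r − 1/a) = 3.793×10¹⁶ × (3.135×10⁻⁹ − 2.747×10⁻⁹) = 1.470×10⁷ m²/s².
v = 3835 m/s = 3.835 km/s.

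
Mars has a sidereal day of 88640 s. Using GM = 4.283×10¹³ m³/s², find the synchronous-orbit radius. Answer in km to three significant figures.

A synchronous orbit has period T, so by Kepler's third law a = (μT²/4π²)^(1/3).
μT²/4π² = 4.283×10¹³ × (8.864×10⁴)² / 39.48 = 8.524×10²¹ m³.
a = 2.043×10⁷ m = 20428 km.

r_sync ≈ 20400 km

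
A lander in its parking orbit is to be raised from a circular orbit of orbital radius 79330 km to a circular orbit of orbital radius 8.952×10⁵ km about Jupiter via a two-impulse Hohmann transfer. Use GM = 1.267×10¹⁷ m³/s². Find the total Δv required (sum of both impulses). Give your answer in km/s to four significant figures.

r₁ = 79330 km = 7.933×10⁷ m.
r₂ = 8.952×10⁵ km = 8.952×10⁸ m.
Transfer ellipse a_t = (r₁ + r₂)/2 = 4.873×10⁸ m.
At r₁: circular v_c1 = √(μ/r₁) = 39960 m/s; transfer-perijove v_p = √[μ(2/r₁ − 1/a_t)] = 54170 m/s.
Δv₁ = v_p − v_c1 = 14200 m/s.
At r₂: circular v_c2 = √(μ/r₂) = 11900 m/s; transfer-apojove v_a = √[μ(2/r₂ − 1/a_t)] = 4800 m/s.
Δv₂ = v_c2 − v_a = 7096 m/s.
Total Δv = Δv₁ + Δv₂ = 21300 m/s = 21.30 km/s.

Δv_total ≈ 21.30 km/s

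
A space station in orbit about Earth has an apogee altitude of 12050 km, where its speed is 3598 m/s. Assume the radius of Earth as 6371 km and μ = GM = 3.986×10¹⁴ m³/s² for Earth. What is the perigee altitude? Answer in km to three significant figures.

r_a = 6371 + 12050 = 18421 km = 1.842×10⁷ m.
Specific energy ε = v²/2 − μ/r = -1.517×10⁷ J/kg, so a = −μ/(2ε) = 1.314×10⁷ m.
The apsides satisfy r_p + r_a = 2a, so the perigee radius is 2a − r_a = 7.862×10⁶ m = 7862.3 km.
Perigee altitude = 7862.3 − 6371 = 1491.3 km.

perigee altitude ≈ 1490 km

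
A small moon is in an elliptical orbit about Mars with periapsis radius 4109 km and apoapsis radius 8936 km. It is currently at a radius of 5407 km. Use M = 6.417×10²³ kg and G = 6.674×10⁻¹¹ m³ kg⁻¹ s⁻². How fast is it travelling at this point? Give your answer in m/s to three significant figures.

μ = GM = 6.674×10⁻¹¹ × 6.417×10²³ = 4.283×10¹³ m³/s².
Semi-major axis a = (r_p + r_a)/2 = 6522.5 km = 6.522×10⁶ m.
Vis-viva: v² = μ(2/r − 1/a) = 4.283×10¹³ × (3.699×10⁻⁷ − 1.533×10⁻⁷) = 9.275×10⁶ m²/s².
v = 3046 m/s.

v ≈ 3050 m/s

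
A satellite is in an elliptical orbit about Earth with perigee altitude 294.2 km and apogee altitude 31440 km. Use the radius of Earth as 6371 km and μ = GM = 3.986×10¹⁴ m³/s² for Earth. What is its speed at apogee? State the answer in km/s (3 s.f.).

v ≈ 1.78 km/s

r_p = 6371 + 294.2 = 6665.2 km = 6.6652×10⁶ m.
r_a = 6371 + 31440 = 37811 km = 3.7811×10⁷ m.
Semi-major axis a = (r_p + r_a)/2 = 22238 km = 2.224×10⁷ m.
Vis-viva: v² = μ(2/r − 1/a) = 3.986×10¹⁴ × (5.289×10⁻⁸ − 4.497×10⁻⁸) = 3.160×10⁶ m²/s².
v = 1778 m/s = 1.778 km/s.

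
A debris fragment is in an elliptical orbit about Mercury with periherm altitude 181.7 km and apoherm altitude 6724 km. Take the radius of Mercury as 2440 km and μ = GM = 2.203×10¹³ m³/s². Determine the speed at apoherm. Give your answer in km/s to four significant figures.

v ≈ 1.034 km/s

r_p = 2440 + 181.7 = 2621.7 km = 2.6217×10⁶ m.
r_a = 2440 + 6724 = 9164.0 km = 9.1640×10⁶ m.
Semi-major axis a = (r_p + r_a)/2 = 5892.9 km = 5.893×10⁶ m.
Vis-viva: v² = μ(2/r − 1/a) = 2.203×10¹³ × (2.182×10⁻⁷ − 1.697×10⁻⁷) = 1.070×10⁶ m²/s².
v = 1034 m/s = 1.034 km/s.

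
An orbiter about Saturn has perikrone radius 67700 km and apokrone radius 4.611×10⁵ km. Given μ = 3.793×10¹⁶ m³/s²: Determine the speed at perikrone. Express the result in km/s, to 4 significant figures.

v ≈ 31.26 km/s

Semi-major axis a = (r_p + r_a)/2 = 2.6440×10⁵ km = 2.644×10⁸ m.
Vis-viva: v² = μ(2/r − 1/a) = 3.793×10¹⁶ × (2.954×10⁻⁸ − 3.782×10⁻⁹) = 9.771×10⁸ m²/s².
v = 31260 m/s = 31.26 km/s.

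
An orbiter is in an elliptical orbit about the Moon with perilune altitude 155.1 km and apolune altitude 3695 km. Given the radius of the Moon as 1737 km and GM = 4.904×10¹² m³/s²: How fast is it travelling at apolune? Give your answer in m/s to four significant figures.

r_p = 1737 + 155.1 = 1892.1 km = 1.8921×10⁶ m.
r_a = 1737 + 3695 = 5432.0 km = 5.4320×10⁶ m.
Semi-major axis a = (r_p + r_a)/2 = 3662.1 km = 3.662×10⁶ m.
Vis-viva: v² = μ(2/r − 1/a) = 4.904×10¹² × (3.682×10⁻⁷ − 2.731×10⁻⁷) = 4.665×10⁵ m²/s².
v = 683.0 m/s.

v ≈ 683.0 m/s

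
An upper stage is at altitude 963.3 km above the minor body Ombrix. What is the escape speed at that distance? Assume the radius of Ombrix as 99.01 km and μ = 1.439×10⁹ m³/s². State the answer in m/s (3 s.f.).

v_esc ≈ 52.0 m/s

r = 99.01 + 963.3 = 1062.3 km = 1.0623×10⁶ m.
Escape speed v_esc = √(2μ/r) = √(2 × 1.439×10⁹ / 1.062×10⁶) = √(2.709×10³) = 52.05 m/s.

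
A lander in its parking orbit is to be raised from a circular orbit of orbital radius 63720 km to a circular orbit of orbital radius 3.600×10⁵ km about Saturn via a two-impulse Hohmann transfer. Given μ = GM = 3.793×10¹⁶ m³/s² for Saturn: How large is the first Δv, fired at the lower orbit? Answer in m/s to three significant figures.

r₁ = 63720 km = 6.372×10⁷ m.
r₂ = 3.600×10⁵ km = 3.600×10⁸ m.
Transfer ellipse a_t = (r₁ + r₂)/2 = 2.119×10⁸ m.
At r₁: circular v_c1 = √(μ/r₁) = 24400 m/s; transfer-perikrone v_p = √[μ(2/r₁ − 1/a_t)] = 31800 m/s.
Δv₁ = v_p − v_c1 = 7406 m/s.

Δv ≈ 7410 m/s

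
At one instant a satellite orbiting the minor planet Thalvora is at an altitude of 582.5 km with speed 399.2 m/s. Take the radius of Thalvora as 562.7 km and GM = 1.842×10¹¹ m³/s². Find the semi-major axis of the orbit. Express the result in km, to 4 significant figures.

a ≈ 1135 km

r = 562.7 + 582.5 = 1145.2 km = 1.145×10⁶ m.
Specific orbital energy ε = v²/2 − μ/r = (399.2)²/2 − 1.842×10¹¹/1.145×10⁶ = -8.116×10⁴ J/kg.
Since ε = −μ/(2a), a = −μ/(2ε) = 1.135×10⁶ m = 1134.7 km.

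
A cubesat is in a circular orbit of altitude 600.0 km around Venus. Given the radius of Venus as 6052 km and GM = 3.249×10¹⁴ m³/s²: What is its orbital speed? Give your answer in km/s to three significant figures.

v ≈ 6.99 km/s

r = 6052 + 600.0 = 6652.0 km = 6.6520×10⁶ m.
For a circular orbit v = √(μ/r) = √(3.249×10¹⁴ / 6.652×10⁶) = √(4.884×10⁷) = 6989 m/s.
That is 6.989 km/s.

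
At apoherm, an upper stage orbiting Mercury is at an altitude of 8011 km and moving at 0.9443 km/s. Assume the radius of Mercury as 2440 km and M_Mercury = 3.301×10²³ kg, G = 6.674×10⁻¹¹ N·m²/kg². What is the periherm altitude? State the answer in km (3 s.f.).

μ = GM = 6.674×10⁻¹¹ × 3.301×10²³ = 2.203×10¹³ m³/s².
r_a = 2440 + 8011 = 10451 km = 1.045×10⁷ m.
Specific energy ε = v²/2 − μ/r = -1.662×10⁶ J/kg, so a = −μ/(2ε) = 6.627×10⁶ m.
The apsides satisfy r_p + r_a = 2a, so the periherm radius is 2a − r_a = 2.803×10⁶ m = 2803.3 km.
Periherm altitude = 2803.3 − 2440 = 363.33 km.

periherm altitude ≈ 363 km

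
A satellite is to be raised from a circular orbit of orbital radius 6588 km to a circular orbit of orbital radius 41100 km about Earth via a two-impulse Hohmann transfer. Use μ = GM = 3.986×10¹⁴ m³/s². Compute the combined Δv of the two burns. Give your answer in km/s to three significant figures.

Δv_total ≈ 3.91 km/s

r₁ = 6588 km = 6.588×10⁶ m.
r₂ = 41100 km = 4.110×10⁷ m.
Transfer ellipse a_t = (r₁ + r₂)/2 = 2.384×10⁷ m.
At r₁: circular v_c1 = √(μ/r₁) = 7778 m/s; transfer-perigee v_p = √[μ(2/r₁ − 1/a_t)] = 10210 m/s.
Δv₁ = v_p − v_c1 = 2434 m/s.
At r₂: circular v_c2 = √(μ/r₂) = 3114 m/s; transfer-apogee v_a = √[μ(2/r₂ − 1/a_t)] = 1637 m/s.
Δv₂ = v_c2 − v_a = 1477 m/s.
Total Δv = Δv₁ + Δv₂ = 3911 m/s = 3.911 km/s.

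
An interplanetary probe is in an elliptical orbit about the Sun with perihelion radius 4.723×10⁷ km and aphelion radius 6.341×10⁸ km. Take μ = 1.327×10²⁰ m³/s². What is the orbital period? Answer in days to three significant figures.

T ≈ 1260 days

Semi-major axis a = (r_p + r_a)/2 = (4.7230×10⁷ + 6.3410×10⁸)/2 = 3.4066×10⁸ km = 3.407×10¹¹ m.
By Kepler's third law T = 2π√(a³/μ) = 2π × 1.726×10⁷ = 1.085×10⁸ s.
= 1255 days.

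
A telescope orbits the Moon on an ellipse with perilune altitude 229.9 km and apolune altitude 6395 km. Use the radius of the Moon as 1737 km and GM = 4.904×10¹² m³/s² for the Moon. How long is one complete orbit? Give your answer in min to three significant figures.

T ≈ 537 min

r_p = 1737 + 229.9 = 1966.9 km = 1.9669×10⁶ m.
r_a = 1737 + 6395 = 8132.0 km = 8.1320×10⁶ m.
Semi-major axis a = (r_p + r_a)/2 = (1966.9 + 8132.0)/2 = 5049.4 km = 5.049×10⁶ m.
By Kepler's third law T = 2π√(a³/μ) = 2π × 5.124×10³ = 3.219×10⁴ s.
= 536.6 min.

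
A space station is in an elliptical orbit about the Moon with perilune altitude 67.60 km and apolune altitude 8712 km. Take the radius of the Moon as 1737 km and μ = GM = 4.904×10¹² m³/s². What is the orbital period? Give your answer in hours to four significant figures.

T ≈ 11.95 hours

r_p = 1737 + 67.60 = 1804.6 km = 1.8046×10⁶ m.
r_a = 1737 + 8712 = 10449 km = 1.0449×10⁷ m.
Semi-major axis a = (r_p + r_a)/2 = (1804.6 + 10449)/2 = 6126.8 km = 6.127×10⁶ m.
By Kepler's third law T = 2π√(a³/μ) = 2π × 6.848×10³ = 4.303×10⁴ s.
= 11.95 hours.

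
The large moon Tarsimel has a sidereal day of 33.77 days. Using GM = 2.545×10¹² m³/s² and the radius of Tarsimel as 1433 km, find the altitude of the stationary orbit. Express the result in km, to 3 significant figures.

T = 33.77 days = 2.918×10⁶ s.
A synchronous orbit has period T, so by Kepler's third law a = (μT²/4π²)^(1/3).
μT²/4π² = 2.545×10¹² × (2.918×10⁶)² / 39.48 = 5.488×10²³ m³.
a = 8.187×10⁷ m = 81873 km.
Altitude h = a − R = 81873 − 1433 = 80440 km.

h_sync ≈ 80400 km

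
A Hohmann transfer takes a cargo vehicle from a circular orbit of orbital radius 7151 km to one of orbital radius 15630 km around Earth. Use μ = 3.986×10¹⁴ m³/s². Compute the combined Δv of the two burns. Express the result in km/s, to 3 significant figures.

r₁ = 7151 km = 7.151×10⁶ m.
r₂ = 15630 km = 1.563×10⁷ m.
Transfer ellipse a_t = (r₁ + r₂)/2 = 1.139×10⁷ m.
At r₁: circular v_c1 = √(μ/r₁) = 7466 m/s; transfer-perigee v_p = √[μ(2/r₁ − 1/a_t)] = 8746 m/s.
Δv₁ = v_p − v_c1 = 1280 m/s.
At r₂: circular v_c2 = √(μ/r₂) = 5050 m/s; transfer-apogee v_a = √[μ(2/r₂ − 1/a_t)] = 4001 m/s.
Δv₂ = v_c2 − v_a = 1049 m/s.
Total Δv = Δv₁ + Δv₂ = 2328 m/s = 2.328 km/s.

Δv_total ≈ 2.33 km/s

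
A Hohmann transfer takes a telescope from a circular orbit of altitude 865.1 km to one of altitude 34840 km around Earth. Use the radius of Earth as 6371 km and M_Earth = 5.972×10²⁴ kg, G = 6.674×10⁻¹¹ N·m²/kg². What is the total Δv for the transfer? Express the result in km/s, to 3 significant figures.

μ = GM = 6.674×10⁻¹¹ × 5.972×10²⁴ = 3.986×10¹⁴ m³/s².
r₁ = 6371 + 865.1 = 7236.1 km = 7.2361×10⁶ m.
r₂ = 6371 + 34840 = 41211 km = 4.1211×10⁷ m.
Transfer ellipse a_t = (r₁ + r₂)/2 = 2.422×10⁷ m.
At r₁: circular v_c1 = √(μ/r₁) = 7422 m/s; transfer-perigee v_p = √[μ(2/r₁ − 1/a_t)] = 9680 m/s.
Δv₁ = v_p − v_c1 = 2259 m/s.
At r₂: circular v_c2 = √(μ/r₂) = 3110 m/s; transfer-apogee v_a = √[μ(2/r₂ − 1/a_t)] = 1700 m/s.
Δv₂ = v_c2 − v_a = 1410 m/s.
Total Δv = Δv₁ + Δv₂ = 3669 m/s = 3.669 km/s.

Δv_total ≈ 3.67 km/s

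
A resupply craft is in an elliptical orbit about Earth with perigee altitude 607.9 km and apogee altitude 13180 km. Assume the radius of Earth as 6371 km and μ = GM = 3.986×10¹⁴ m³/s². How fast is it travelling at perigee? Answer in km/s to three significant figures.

v ≈ 9.18 km/s

r_p = 6371 + 607.9 = 6978.9 km = 6.9789×10⁶ m.
r_a = 6371 + 13180 = 19551 km = 1.9551×10⁷ m.
Semi-major axis a = (r_p + r_a)/2 = 13265 km = 1.326×10⁷ m.
Vis-viva: v² = μ(2/r − 1/a) = 3.986×10¹⁴ × (2.866×10⁻⁷ − 7.539×10⁻⁸) = 8.418×10⁷ m²/s².
v = 9175 m/s = 9.175 km/s.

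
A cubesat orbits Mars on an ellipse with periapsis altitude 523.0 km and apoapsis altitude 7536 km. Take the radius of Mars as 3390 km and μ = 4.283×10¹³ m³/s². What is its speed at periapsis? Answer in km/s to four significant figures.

r_p = 3390 + 523.0 = 3913.0 km = 3.9130×10⁶ m.
r_a = 3390 + 7536 = 10926 km = 1.0926×10⁷ m.
Semi-major axis a = (r_p + r_a)/2 = 7419.5 km = 7.420×10⁶ m.
Vis-viva: v² = μ(2/r − 1/a) = 4.283×10¹³ × (5.111×10⁻⁷ − 1.348×10⁻⁷) = 1.612×10⁷ m²/s².
v = 4015 m/s = 4.015 km/s.

v ≈ 4.015 km/s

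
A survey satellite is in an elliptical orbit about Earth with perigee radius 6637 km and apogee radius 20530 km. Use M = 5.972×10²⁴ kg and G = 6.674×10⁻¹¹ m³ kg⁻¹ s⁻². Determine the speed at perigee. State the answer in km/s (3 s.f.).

v ≈ 9.53 km/s

μ = GM = 6.674×10⁻¹¹ × 5.972×10²⁴ = 3.986×10¹⁴ m³/s².
Semi-major axis a = (r_p + r_a)/2 = 13584 km = 1.358×10⁷ m.
Vis-viva: v² = μ(2/r − 1/a) = 3.986×10¹⁴ × (3.013×10⁻⁷ − 7.362×10⁻⁸) = 9.076×10⁷ m²/s².
v = 9527 m/s = 9.527 km/s.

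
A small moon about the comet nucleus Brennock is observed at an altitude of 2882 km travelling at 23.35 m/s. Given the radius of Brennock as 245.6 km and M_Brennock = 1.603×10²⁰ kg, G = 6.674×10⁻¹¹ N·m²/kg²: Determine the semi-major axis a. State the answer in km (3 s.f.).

μ = GM = 6.674×10⁻¹¹ × 1.603×10²⁰ = 1.070×10¹⁰ m³/s².
r = 245.6 + 2882 = 3127.6 km = 3.128×10⁶ m.
Vis-viva rearranged: 1/a = 2/r − v²/μ = 6.395×10⁻⁷ − 5.096×10⁻⁸ = 5.885×10⁻⁷ m⁻¹.
a = 1.699×10⁶ m = 1699.2 km.

a ≈ 1700 km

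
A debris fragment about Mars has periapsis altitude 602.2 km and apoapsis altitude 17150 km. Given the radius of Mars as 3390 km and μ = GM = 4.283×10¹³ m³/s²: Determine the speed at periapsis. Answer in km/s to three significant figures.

v ≈ 4.24 km/s

r_p = 3390 + 602.2 = 3992.2 km = 3.9922×10⁶ m.
r_a = 3390 + 17150 = 20540 km = 2.0540×10⁷ m.
Semi-major axis a = (r_p + r_a)/2 = 12266 km = 1.227×10⁷ m.
Vis-viva: v² = μ(2/r − 1/a) = 4.283×10¹³ × (5.010×10⁻⁷ − 8.153×10⁻⁸) = 1.797×10⁷ m²/s².
v = 4239 m/s = 4.239 km/s.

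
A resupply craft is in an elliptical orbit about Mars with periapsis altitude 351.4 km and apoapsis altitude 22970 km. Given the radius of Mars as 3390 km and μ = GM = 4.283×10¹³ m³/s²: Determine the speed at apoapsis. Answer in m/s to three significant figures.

r_p = 3390 + 351.4 = 3741.4 km = 3.7414×10⁶ m.
r_a = 3390 + 22970 = 26360 km = 2.6360×10⁷ m.
Semi-major axis a = (r_p + r_a)/2 = 15051 km = 1.505×10⁷ m.
Vis-viva: v² = μ(2/r − 1/a) = 4.283×10¹³ × (7.587×10⁻⁸ − 6.644×10⁻⁸) = 4.039×10⁵ m²/s².
v = 635.5 m/s.

v ≈ 636 m/s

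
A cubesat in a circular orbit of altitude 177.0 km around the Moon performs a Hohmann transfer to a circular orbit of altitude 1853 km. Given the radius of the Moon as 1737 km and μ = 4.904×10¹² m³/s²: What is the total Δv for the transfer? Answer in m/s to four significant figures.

Δv_total ≈ 421.6 m/s

r₁ = 1737 + 177.0 = 1914.0 km = 1.9140×10⁶ m.
r₂ = 1737 + 1853 = 3590.0 km = 3.5900×10⁶ m.
Transfer ellipse a_t = (r₁ + r₂)/2 = 2.752×10⁶ m.
At r₁: circular v_c1 = √(μ/r₁) = 1601 m/s; transfer-perilune v_p = √[μ(2/r₁ − 1/a_t)] = 1828 m/s.
Δv₁ = v_p − v_c1 = 227.5 m/s.
At r₂: circular v_c2 = √(μ/r₂) = 1169 m/s; transfer-apolune v_a = √[μ(2/r₂ − 1/a_t)] = 974.7 m/s.
Δv₂ = v_c2 − v_a = 194.1 m/s.
Total Δv = Δv₁ + Δv₂ = 421.6 m/s.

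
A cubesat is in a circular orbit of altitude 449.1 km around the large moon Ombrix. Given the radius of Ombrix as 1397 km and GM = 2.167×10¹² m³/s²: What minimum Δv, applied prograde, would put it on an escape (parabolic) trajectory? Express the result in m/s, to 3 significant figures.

Δv ≈ 449 m/s

r = 1397 + 449.1 = 1846.1 km = 1.8461×10⁶ m.
Circular speed v_c = √(μ/r) = 1083 m/s.
Escape speed v_esc = √(2μ/r) = √2 × v_c = 1532 m/s.
Δv = v_esc − v_c = 448.8 m/s.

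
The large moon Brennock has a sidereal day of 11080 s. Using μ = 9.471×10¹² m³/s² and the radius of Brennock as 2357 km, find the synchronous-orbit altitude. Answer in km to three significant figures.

A synchronous orbit has period T, so by Kepler's third law a = (μT²/4π²)^(1/3).
μT²/4π² = 9.471×10¹² × (1.108×10⁴)² / 39.48 = 2.945×10¹⁹ m³.
a = 3.088×10⁶ m = 3088.2 km.
Altitude h = a − R = 3088.2 − 2357 = 731.20 km.

h_sync ≈ 731 km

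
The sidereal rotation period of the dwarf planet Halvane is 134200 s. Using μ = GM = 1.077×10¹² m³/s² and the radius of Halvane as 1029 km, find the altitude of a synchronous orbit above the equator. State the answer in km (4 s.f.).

A synchronous orbit has period T, so by Kepler's third law a = (μT²/4π²)^(1/3).
μT²/4π² = 1.077×10¹² × (1.342×10⁵)² / 39.48 = 4.913×10²⁰ m³.
a = 7.891×10⁶ m = 7890.8 km.
Altitude h = a − R = 7890.8 − 1029 = 6861.8 km.

h_sync ≈ 6862 km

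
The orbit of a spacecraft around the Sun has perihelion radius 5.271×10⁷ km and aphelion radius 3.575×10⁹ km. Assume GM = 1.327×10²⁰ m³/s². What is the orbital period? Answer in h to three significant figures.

T ≈ 370000 h

Semi-major axis a = (r_p + r_a)/2 = (5.2710×10⁷ + 3.5750×10⁹)/2 = 1.8139×10⁹ km = 1.814×10¹² m.
By Kepler's third law T = 2π√(a³/μ) = 2π × 2.121×10⁸ = 1.332×10⁹ s.
= 3.701×10⁵ h.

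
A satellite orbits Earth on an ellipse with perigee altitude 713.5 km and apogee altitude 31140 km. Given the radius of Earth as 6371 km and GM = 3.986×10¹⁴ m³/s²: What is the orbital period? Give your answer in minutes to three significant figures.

T ≈ 552 minutes

r_p = 6371 + 713.5 = 7084.5 km = 7.0845×10⁶ m.
r_a = 6371 + 31140 = 37511 km = 3.7511×10⁷ m.
Semi-major axis a = (r_p + r_a)/2 = (7084.5 + 37511)/2 = 22298 km = 2.230×10⁷ m.
By Kepler's third law T = 2π√(a³/μ) = 2π × 5.274×10³ = 3.314×10⁴ s.
= 552.3 minutes.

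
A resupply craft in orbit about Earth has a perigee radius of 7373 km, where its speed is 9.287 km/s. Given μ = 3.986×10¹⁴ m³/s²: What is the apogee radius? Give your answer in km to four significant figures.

apogee radius ≈ 29070 km

r_p = 7.373×10⁶ m.
Specific energy ε = v²/2 − μ/r = -1.094×10⁷ J/kg, so a = −μ/(2ε) = 1.822×10⁷ m.
The apsides satisfy r_p + r_a = 2a, so the apogee radius is 2a − r_p = 2.907×10⁷ m = 29069 km.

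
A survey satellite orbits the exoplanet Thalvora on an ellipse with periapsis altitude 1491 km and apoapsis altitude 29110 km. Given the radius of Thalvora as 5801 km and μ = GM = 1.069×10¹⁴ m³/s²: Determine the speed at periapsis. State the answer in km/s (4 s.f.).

v ≈ 4.925 km/s

r_p = 5801 + 1491 = 7292.0 km = 7.2920×10⁶ m.
r_a = 5801 + 29110 = 34911 km = 3.4911×10⁷ m.
Semi-major axis a = (r_p + r_a)/2 = 21102 km = 2.110×10⁷ m.
Vis-viva: v² = μ(2/r − 1/a) = 1.069×10¹⁴ × (2.743×10⁻⁷ − 4.739×10⁻⁸) = 2.425×10⁷ m²/s².
v = 4925 m/s = 4.925 km/s.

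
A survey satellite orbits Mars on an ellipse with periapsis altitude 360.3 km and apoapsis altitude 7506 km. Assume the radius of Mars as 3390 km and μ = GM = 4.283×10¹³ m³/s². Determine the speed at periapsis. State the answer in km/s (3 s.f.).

r_p = 3390 + 360.3 = 3750.3 km = 3.7503×10⁶ m.
r_a = 3390 + 7506 = 10896 km = 1.0896×10⁷ m.
Semi-major axis a = (r_p + r_a)/2 = 7323.1 km = 7.323×10⁶ m.
Vis-viva: v² = μ(2/r − 1/a) = 4.283×10¹³ × (5.333×10⁻⁷ − 1.366×10⁻⁷) = 1.699×10⁷ m²/s².
v = 4122 m/s = 4.122 km/s.

v ≈ 4.12 km/s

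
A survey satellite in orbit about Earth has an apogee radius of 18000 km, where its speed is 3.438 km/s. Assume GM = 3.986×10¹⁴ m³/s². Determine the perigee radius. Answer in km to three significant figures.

r_a = 1.800×10⁷ m.
Specific energy ε = v²/2 − μ/r = -1.623×10⁷ J/kg, so a = −μ/(2ε) = 1.228×10⁷ m.
The apsides satisfy r_p + r_a = 2a, so the perigee radius is 2a − r_a = 6.553×10⁶ m = 6552.6 km.

perigee radius ≈ 6550 km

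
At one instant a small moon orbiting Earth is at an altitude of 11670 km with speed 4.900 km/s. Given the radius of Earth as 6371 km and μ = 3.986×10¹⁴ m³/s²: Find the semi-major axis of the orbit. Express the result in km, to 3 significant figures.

a ≈ 19800 km

r = 6371 + 11670 = 18041 km = 1.804×10⁷ m.
Vis-viva rearranged: 1/a = 2/r − v²/μ = 1.109×10⁻⁷ − 6.024×10⁻⁸ = 5.062×10⁻⁸ m⁻¹.
a = 1.975×10⁷ m = 19754 km.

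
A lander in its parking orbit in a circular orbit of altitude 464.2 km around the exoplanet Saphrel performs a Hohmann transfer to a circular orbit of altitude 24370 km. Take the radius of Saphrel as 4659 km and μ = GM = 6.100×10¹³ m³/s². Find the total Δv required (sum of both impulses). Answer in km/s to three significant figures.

Δv_total ≈ 1.70 km/s

r₁ = 4659 + 464.2 = 5123.2 km = 5.1232×10⁶ m.
r₂ = 4659 + 24370 = 29029 km = 2.9029×10⁷ m.
Transfer ellipse a_t = (r₁ + r₂)/2 = 1.708×10⁷ m.
At r₁: circular v_c1 = √(μ/r₁) = 3451 m/s; transfer-periapsis v_p = √[μ(2/r₁ − 1/a_t)] = 4499 m/s.
Δv₁ = v_p − v_c1 = 1048 m/s.
At r₂: circular v_c2 = √(μ/r₂) = 1450 m/s; transfer-apoapsis v_a = √[μ(2/r₂ − 1/a_t)] = 794.0 m/s.
Δv₂ = v_c2 − v_a = 655.6 m/s.
Total Δv = Δv₁ + Δv₂ = 1704 m/s = 1.704 km/s.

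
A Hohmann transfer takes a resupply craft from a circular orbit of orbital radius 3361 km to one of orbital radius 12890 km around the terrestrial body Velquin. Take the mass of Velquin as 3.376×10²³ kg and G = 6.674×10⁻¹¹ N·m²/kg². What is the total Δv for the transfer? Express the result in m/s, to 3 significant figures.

μ = GM = 6.674×10⁻¹¹ × 3.376×10²³ = 2.253×10¹³ m³/s².
r₁ = 3361 km = 3.361×10⁶ m.
r₂ = 12890 km = 1.289×10⁷ m.
Transfer ellipse a_t = (r₁ + r₂)/2 = 8.126×10⁶ m.
At r₁: circular v_c1 = √(μ/r₁) = 2589 m/s; transfer-periapsis v_p = √[μ(2/r₁ − 1/a_t)] = 3261 m/s.
Δv₁ = v_p − v_c1 = 671.9 m/s.
At r₂: circular v_c2 = √(μ/r₂) = 1322 m/s; transfer-apoapsis v_a = √[μ(2/r₂ − 1/a_t)] = 850.3 m/s.
Δv₂ = v_c2 − v_a = 471.8 m/s.
Total Δv = Δv₁ + Δv₂ = 1144 m/s.

Δv_total ≈ 1140 m/s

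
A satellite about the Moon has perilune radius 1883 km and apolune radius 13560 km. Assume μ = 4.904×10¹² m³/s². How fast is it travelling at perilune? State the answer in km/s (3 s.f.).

Semi-major axis a = (r_p + r_a)/2 = 7721.5 km = 7.722×10⁶ m.
Vis-viva: v² = μ(2/r − 1/a) = 4.904×10¹² × (1.062×10⁻⁶ − 1.295×10⁻⁷) = 4.574×10⁶ m²/s².
v = 2139 m/s = 2.139 km/s.

v ≈ 2.14 km/s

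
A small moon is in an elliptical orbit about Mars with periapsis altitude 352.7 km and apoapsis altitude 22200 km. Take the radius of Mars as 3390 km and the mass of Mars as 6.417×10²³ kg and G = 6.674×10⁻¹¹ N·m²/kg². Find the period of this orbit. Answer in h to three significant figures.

T ≈ 15.0 h

μ = GM = 6.674×10⁻¹¹ × 6.417×10²³ = 4.283×10¹³ m³/s².
r_p = 3390 + 352.7 = 3742.7 km = 3.7427×10⁶ m.
r_a = 3390 + 22200 = 25590 km = 2.5590×10⁷ m.
Semi-major axis a = (r_p + r_a)/2 = (3742.7 + 25590)/2 = 14666 km = 1.467×10⁷ m.
By Kepler's third law T = 2π√(a³/μ) = 2π × 8.583×10³ = 5.393×10⁴ s.
= 14.98 h.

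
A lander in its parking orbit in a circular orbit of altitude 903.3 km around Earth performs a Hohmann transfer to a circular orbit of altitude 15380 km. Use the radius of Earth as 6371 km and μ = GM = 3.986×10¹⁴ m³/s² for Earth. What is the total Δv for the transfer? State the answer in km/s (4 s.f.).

r₁ = 6371 + 903.3 = 7274.3 km = 7.2743×10⁶ m.
r₂ = 6371 + 15380 = 21751 km = 2.1751×10⁷ m.
Transfer ellipse a_t = (r₁ + r₂)/2 = 1.451×10⁷ m.
At r₁: circular v_c1 = √(μ/r₁) = 7402 m/s; transfer-perigee v_p = √[μ(2/r₁ − 1/a_t)] = 9062 m/s.
Δv₁ = v_p − v_c1 = 1660 m/s.
At r₂: circular v_c2 = √(μ/r₂) = 4281 m/s; transfer-apogee v_a = √[μ(2/r₂ − 1/a_t)] = 3031 m/s.
Δv₂ = v_c2 − v_a = 1250 m/s.
Total Δv = Δv₁ + Δv₂ = 2910 m/s = 2.910 km/s.

Δv_total ≈ 2.910 km/s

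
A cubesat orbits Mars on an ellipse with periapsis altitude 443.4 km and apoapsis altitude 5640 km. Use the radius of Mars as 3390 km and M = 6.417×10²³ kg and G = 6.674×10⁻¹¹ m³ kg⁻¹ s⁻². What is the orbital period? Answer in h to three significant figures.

T ≈ 4.35 h

μ = GM = 6.674×10⁻¹¹ × 6.417×10²³ = 4.283×10¹³ m³/s².
r_p = 3390 + 443.4 = 3833.4 km = 3.8334×10⁶ m.
r_a = 3390 + 5640 = 9030.0 km = 9.0300×10⁶ m.
Semi-major axis a = (r_p + r_a)/2 = (3833.4 + 9030.0)/2 = 6431.7 km = 6.432×10⁶ m.
By Kepler's third law T = 2π√(a³/μ) = 2π × 2.492×10³ = 1.566×10⁴ s.
= 4.350 h.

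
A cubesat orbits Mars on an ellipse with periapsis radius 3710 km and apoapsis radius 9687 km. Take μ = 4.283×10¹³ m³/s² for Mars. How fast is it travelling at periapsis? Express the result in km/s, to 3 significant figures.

Semi-major axis a = (r_p + r_a)/2 = 6698.5 km = 6.698×10⁶ m.
Vis-viva: v² = μ(2/r − 1/a) = 4.283×10¹³ × (5.391×10⁻⁷ − 1.493×10⁻⁷) = 1.669×10⁷ m²/s².
v = 4086 m/s = 4.086 km/s.

v ≈ 4.09 km/s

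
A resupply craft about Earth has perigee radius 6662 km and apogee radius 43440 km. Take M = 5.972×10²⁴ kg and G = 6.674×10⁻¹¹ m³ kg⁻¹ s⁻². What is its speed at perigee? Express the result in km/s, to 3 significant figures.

μ = GM = 6.674×10⁻¹¹ × 5.972×10²⁴ = 3.986×10¹⁴ m³/s².
Semi-major axis a = (r_p + r_a)/2 = 25051 km = 2.505×10⁷ m.
Vis-viva: v² = μ(2/r − 1/a) = 3.986×10¹⁴ × (3.002×10⁻⁷ − 3.992×10⁻⁸) = 1.037×10⁸ m²/s².
v = 10190 m/s = 10.19 km/s.

v ≈ 10.2 km/s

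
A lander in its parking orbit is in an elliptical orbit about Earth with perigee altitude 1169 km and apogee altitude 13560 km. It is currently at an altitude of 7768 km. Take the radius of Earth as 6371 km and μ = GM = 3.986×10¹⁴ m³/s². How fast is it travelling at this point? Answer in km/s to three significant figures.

r_p = 6371 + 1169 = 7540.0 km = 7.5400×10⁶ m.
r_a = 6371 + 13560 = 19931 km = 1.9931×10⁷ m.
r = 6371 + 7768 = 14139 km = 1.414×10⁷ m.
Semi-major axis a = (r_p + r_a)/2 = 13736 km = 1.374×10⁷ m.
Vis-viva: v² = μ(2/r − 1/a) = 3.986×10¹⁴ × (1.415×10⁻⁷ − 7.280×10⁻⁸) = 2.736×10⁷ m²/s².
v = 5231 m/s = 5.231 km/s.

v ≈ 5.23 km/s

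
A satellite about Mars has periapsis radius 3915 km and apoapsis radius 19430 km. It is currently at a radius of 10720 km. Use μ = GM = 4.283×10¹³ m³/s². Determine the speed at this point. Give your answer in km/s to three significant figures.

Semi-major axis a = (r_p + r_a)/2 = 11672 km = 1.167×10⁷ m.
Vis-viva: v² = μ(2/r − 1/a) = 4.283×10¹³ × (1.866×10⁻⁷ − 8.567×10⁻⁸) = 4.321×10⁶ m²/s².
v = 2079 m/s = 2.079 km/s.

v ≈ 2.08 km/s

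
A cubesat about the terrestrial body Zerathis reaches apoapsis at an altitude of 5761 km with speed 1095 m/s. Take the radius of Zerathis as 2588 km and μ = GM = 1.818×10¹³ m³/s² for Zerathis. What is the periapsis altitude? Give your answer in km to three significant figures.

periapsis altitude ≈ 584 km

r_a = 2588 + 5761 = 8349.0 km = 8.349×10⁶ m.
Specific energy ε = v²/2 − μ/r = -1.578×10⁶ J/kg, so a = −μ/(2ε) = 5.760×10⁶ m.
The apsides satisfy r_p + r_a = 2a, so the periapsis radius is 2a − r_a = 3.172×10⁶ m = 3172.0 km.
Periapsis altitude = 3172.0 − 2588 = 583.96 km.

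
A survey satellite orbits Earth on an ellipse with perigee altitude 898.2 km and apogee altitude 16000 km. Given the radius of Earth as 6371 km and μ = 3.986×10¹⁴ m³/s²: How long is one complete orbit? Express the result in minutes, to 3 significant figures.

T ≈ 299 minutes

r_p = 6371 + 898.2 = 7269.2 km = 7.2692×10⁶ m.
r_a = 6371 + 16000 = 22371 km = 2.2371×10⁷ m.
Semi-major axis a = (r_p + r_a)/2 = (7269.2 + 22371)/2 = 14820 km = 1.482×10⁷ m.
By Kepler's third law T = 2π√(a³/μ) = 2π × 2.858×10³ = 1.796×10⁴ s.
= 299.3 minutes.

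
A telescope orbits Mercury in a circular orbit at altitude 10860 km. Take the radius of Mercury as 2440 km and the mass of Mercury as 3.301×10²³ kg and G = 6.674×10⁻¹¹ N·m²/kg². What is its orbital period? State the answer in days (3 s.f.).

μ = GM = 6.674×10⁻¹¹ × 3.301×10²³ = 2.203×10¹³ m³/s².
r = 2440 + 10860 = 13300 km = 1.3300×10⁷ m.
Kepler's third law: T = 2π√(r³/μ) = 2π√((1.330×10⁷)³ / 2.203×10¹³).
r³/μ = 1.068×10⁸ s², so T = 2π × 1.033×10⁴ = 6.493×10⁴ s.
Converting: 6.493×10⁴ s ÷ 86400 = 0.7515 days.

T ≈ 0.751 days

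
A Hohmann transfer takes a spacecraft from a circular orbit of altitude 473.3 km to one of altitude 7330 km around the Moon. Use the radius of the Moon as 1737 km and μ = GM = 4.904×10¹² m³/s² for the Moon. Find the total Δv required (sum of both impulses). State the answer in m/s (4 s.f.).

Δv_total ≈ 674.3 m/s

r₁ = 1737 + 473.3 = 2210.3 km = 2.2103×10⁶ m.
r₂ = 1737 + 7330 = 9067.0 km = 9.0670×10⁶ m.
Transfer ellipse a_t = (r₁ + r₂)/2 = 5.639×10⁶ m.
At r₁: circular v_c1 = √(μ/r₁) = 1490 m/s; transfer-perilune v_p = √[μ(2/r₁ − 1/a_t)] = 1889 m/s.
Δv₁ = v_p − v_c1 = 399.3 m/s.
At r₂: circular v_c2 = √(μ/r₂) = 735.4 m/s; transfer-apolune v_a = √[μ(2/r₂ − 1/a_t)] = 460.4 m/s.
Δv₂ = v_c2 − v_a = 275.0 m/s.
Total Δv = Δv₁ + Δv₂ = 674.3 m/s.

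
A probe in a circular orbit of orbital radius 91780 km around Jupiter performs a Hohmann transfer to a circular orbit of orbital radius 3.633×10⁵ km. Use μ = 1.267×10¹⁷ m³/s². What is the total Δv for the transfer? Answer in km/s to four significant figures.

Δv_total ≈ 16.61 km/s

r₁ = 91780 km = 9.178×10⁷ m.
r₂ = 3.633×10⁵ km = 3.633×10⁸ m.
Transfer ellipse a_t = (r₁ + r₂)/2 = 2.275×10⁸ m.
At r₁: circular v_c1 = √(μ/r₁) = 37150 m/s; transfer-perijove v_p = √[μ(2/r₁ − 1/a_t)] = 46950 m/s.
Δv₁ = v_p − v_c1 = 9793 m/s.
At r₂: circular v_c2 = √(μ/r₂) = 18670 m/s; transfer-apojove v_a = √[μ(2/r₂ − 1/a_t)] = 11860 m/s.
Δv₂ = v_c2 − v_a = 6814 m/s.
Total Δv = Δv₁ + Δv₂ = 16610 m/s = 16.61 km/s.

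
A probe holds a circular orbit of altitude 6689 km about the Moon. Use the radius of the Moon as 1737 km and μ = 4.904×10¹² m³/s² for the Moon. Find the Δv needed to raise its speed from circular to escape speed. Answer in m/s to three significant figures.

Δv ≈ 316 m/s

r = 1737 + 6689 = 8426.0 km = 8.4260×10⁶ m.
Circular speed v_c = √(μ/r) = 762.9 m/s.
Escape speed v_esc = √(2μ/r) = √2 × v_c = 1079 m/s.
Δv = v_esc − v_c = 316.0 m/s.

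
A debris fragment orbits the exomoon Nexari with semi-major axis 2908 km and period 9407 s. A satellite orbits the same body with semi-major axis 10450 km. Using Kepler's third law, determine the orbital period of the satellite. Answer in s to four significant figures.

Kepler's third law: T² ∝ a³, so T₂ = T₁ (a₂/a₁)^(3/2).
a₂/a₁ = 3.594, (a₂/a₁)^(3/2) = 6.812.
T₂ = 9407 × 6.812 = 64080 s.

T₂ ≈ 64080 s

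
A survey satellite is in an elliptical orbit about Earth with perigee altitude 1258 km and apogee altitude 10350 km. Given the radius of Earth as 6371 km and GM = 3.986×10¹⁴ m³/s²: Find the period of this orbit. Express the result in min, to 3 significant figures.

r_p = 6371 + 1258 = 7629.0 km = 7.6290×10⁶ m.
r_a = 6371 + 10350 = 16721 km = 1.6721×10⁷ m.
Semi-major axis a = (r_p + r_a)/2 = (7629.0 + 16721)/2 = 12175 km = 1.218×10⁷ m.
By Kepler's third law T = 2π√(a³/μ) = 2π × 2.128×10³ = 1.337×10⁴ s.
= 222.8 min.

T ≈ 223 min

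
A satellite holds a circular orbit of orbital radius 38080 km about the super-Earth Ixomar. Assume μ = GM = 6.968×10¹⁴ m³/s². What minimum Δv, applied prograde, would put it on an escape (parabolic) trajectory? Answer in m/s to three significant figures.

r = 38080 km = 3.808×10⁷ m.
Circular speed v_c = √(μ/r) = 4278 m/s.
Escape speed v_esc = √(2μ/r) = √2 × v_c = 6050 m/s.
Δv = v_esc − v_c = 1772 m/s.

Δv ≈ 1770 m/s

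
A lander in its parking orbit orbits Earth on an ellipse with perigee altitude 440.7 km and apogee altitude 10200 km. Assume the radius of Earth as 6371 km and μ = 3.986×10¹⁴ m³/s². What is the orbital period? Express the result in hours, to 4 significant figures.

T ≈ 3.495 hours

r_p = 6371 + 440.7 = 6811.7 km = 6.8117×10⁶ m.
r_a = 6371 + 10200 = 16571 km = 1.6571×10⁷ m.
Semi-major axis a = (r_p + r_a)/2 = (6811.7 + 16571)/2 = 11691 km = 1.169×10⁷ m.
By Kepler's third law T = 2π√(a³/μ) = 2π × 2.002×10³ = 1.258×10⁴ s.
= 3.495 hours.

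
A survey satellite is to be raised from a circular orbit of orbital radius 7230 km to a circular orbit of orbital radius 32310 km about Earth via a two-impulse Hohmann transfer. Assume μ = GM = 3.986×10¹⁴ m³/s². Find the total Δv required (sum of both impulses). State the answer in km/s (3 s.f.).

Δv_total ≈ 3.46 km/s

r₁ = 7230 km = 7.230×10⁶ m.
r₂ = 32310 km = 3.231×10⁷ m.
Transfer ellipse a_t = (r₁ + r₂)/2 = 1.977×10⁷ m.
At r₁: circular v_c1 = √(μ/r₁) = 7425 m/s; transfer-perigee v_p = √[μ(2/r₁ − 1/a_t)] = 9492 m/s.
Δv₁ = v_p − v_c1 = 2067 m/s.
At r₂: circular v_c2 = √(μ/r₂) = 3512 m/s; transfer-apogee v_a = √[μ(2/r₂ − 1/a_t)] = 2124 m/s.
Δv₂ = v_c2 − v_a = 1388 m/s.
Total Δv = Δv₁ + Δv₂ = 3455 m/s = 3.455 km/s.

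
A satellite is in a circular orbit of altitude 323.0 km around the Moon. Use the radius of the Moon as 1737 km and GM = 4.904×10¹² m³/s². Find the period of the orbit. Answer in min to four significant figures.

r = 1737 + 323.0 = 2060.0 km = 2.0600×10⁶ m.
Kepler's third law: T = 2π√(r³/μ) = 2π√((2.060×10⁶)³ / 4.904×10¹²).
r³/μ = 1.783×10⁶ s², so T = 2π × 1.335×10³ = 8.389×10³ s.
Converting: 8.389×10³ s ÷ 60.00 = 139.8 min.

T ≈ 139.8 min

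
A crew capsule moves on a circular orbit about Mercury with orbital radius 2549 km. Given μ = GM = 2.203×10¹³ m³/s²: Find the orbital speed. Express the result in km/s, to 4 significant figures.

r = 2549 km = 2.549×10⁶ m.
For a circular orbit v = √(μ/r) = √(2.203×10¹³ / 2.549×10⁶) = √(8.643×10⁶) = 2940 m/s.
That is 2.940 km/s.

v ≈ 2.940 km/s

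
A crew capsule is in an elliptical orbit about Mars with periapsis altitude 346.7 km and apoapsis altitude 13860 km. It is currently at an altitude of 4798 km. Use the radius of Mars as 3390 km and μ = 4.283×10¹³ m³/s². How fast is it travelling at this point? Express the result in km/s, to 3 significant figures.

v ≈ 2.53 km/s

r_p = 3390 + 346.7 = 3736.7 km = 3.7367×10⁶ m.
r_a = 3390 + 13860 = 17250 km = 1.7250×10⁷ m.
r = 3390 + 4798 = 8188.0 km = 8.188×10⁶ m.
Semi-major axis a = (r_p + r_a)/2 = 10493 km = 1.049×10⁷ m.
Vis-viva: v² = μ(2/r − 1/a) = 4.283×10¹³ × (2.443×10⁻⁷ − 9.530×10⁻⁸) = 6.380×10⁶ m²/s².
v = 2526 m/s = 2.526 km/s.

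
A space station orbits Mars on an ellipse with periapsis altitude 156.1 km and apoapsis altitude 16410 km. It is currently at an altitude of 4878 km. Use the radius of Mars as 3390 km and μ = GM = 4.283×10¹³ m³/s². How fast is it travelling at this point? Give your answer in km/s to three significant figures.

r_p = 3390 + 156.1 = 3546.1 km = 3.5461×10⁶ m.
r_a = 3390 + 16410 = 19800 km = 1.9800×10⁷ m.
r = 3390 + 4878 = 8268.0 km = 8.268×10⁶ m.
Semi-major axis a = (r_p + r_a)/2 = 11673 km = 1.167×10⁷ m.
Vis-viva: v² = μ(2/r − 1/a) = 4.283×10¹³ × (2.419×10⁻⁷ − 8.567×10⁻⁸) = 6.691×10⁶ m²/s².
v = 2587 m/s = 2.587 km/s.

v ≈ 2.59 km/s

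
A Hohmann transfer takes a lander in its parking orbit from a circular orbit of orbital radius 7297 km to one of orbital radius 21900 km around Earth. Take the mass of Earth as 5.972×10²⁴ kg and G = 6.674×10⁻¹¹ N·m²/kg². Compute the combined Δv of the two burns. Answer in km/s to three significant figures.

μ = GM = 6.674×10⁻¹¹ × 5.972×10²⁴ = 3.986×10¹⁴ m³/s².
r₁ = 7297 km = 7.297×10⁶ m.
r₂ = 21900 km = 2.190×10⁷ m.
Transfer ellipse a_t = (r₁ + r₂)/2 = 1.460×10⁷ m.
At r₁: circular v_c1 = √(μ/r₁) = 7391 m/s; transfer-perigee v_p = √[μ(2/r₁ − 1/a_t)] = 9052 m/s.
Δv₁ = v_p − v_c1 = 1661 m/s.
At r₂: circular v_c2 = √(μ/r₂) = 4266 m/s; transfer-apogee v_a = √[μ(2/r₂ − 1/a_t)] = 3016 m/s.
Δv₂ = v_c2 − v_a = 1250 m/s.
Total Δv = Δv₁ + Δv₂ = 2911 m/s = 2.911 km/s.

Δv_total ≈ 2.91 km/s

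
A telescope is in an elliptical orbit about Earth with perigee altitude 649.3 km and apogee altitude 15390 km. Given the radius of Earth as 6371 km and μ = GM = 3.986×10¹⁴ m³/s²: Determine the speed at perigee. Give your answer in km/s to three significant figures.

r_p = 6371 + 649.3 = 7020.3 km = 7.0203×10⁶ m.
r_a = 6371 + 15390 = 21761 km = 2.1761×10⁷ m.
Semi-major axis a = (r_p + r_a)/2 = 14391 km = 1.439×10⁷ m.
Vis-viva: v² = μ(2/r − 1/a) = 3.986×10¹⁴ × (2.849×10⁻⁷ − 6.949×10⁻⁸) = 8.586×10⁷ m²/s².
v = 9266 m/s = 9.266 km/s.

v ≈ 9.27 km/s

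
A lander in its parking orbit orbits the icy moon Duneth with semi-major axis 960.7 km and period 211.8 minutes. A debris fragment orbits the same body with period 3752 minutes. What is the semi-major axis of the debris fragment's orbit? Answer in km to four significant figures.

Kepler's third law: a³ ∝ T², so a₂ = a₁ (T₂/T₁)^(2/3).
T₂/T₁ = 17.71, (T₂/T₁)^(2/3) = 6.796.
a₂ = 960.7 × 6.796 = 6528 km.

a₂ ≈ 6528 km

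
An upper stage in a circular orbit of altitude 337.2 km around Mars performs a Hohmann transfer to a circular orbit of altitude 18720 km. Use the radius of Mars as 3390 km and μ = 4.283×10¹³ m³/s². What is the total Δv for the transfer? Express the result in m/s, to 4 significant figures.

Δv_total ≈ 1689 m/s

r₁ = 3390 + 337.2 = 3727.2 km = 3.7272×10⁶ m.
r₂ = 3390 + 18720 = 22110 km = 2.2110×10⁷ m.
Transfer ellipse a_t = (r₁ + r₂)/2 = 1.292×10⁷ m.
At r₁: circular v_c1 = √(μ/r₁) = 3390 m/s; transfer-periapsis v_p = √[μ(2/r₁ − 1/a_t)] = 4435 m/s.
Δv₁ = v_p − v_c1 = 1045 m/s.
At r₂: circular v_c2 = √(μ/r₂) = 1392 m/s; transfer-apoapsis v_a = √[μ(2/r₂ − 1/a_t)] = 747.6 m/s.
Δv₂ = v_c2 − v_a = 644.2 m/s.
Total Δv = Δv₁ + Δv₂ = 1689 m/s.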